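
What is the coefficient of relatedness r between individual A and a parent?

Each parent–offspring link contributes a factor of 1/2, and independent paths through distinct common ancestors add.
One parent–offspring link: r = (1/2)^1 = 1/2.

0.5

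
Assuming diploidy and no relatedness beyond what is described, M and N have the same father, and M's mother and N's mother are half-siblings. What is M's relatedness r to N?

0.3125

With two independent routes of shared ancestry, r is the sum of the two contributions.
M and N are related in two ways: half-sibs through their shared father (r = 1/4) and half first cousins through their mothers (r = 1/16).
r = 1/4 + 1/16 = 0.3125.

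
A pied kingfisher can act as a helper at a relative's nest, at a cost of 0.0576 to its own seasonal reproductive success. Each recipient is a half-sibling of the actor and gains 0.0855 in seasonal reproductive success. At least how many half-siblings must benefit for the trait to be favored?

r to a half-sibling = 1/4 (half-sibs share one parent — one path of length 2: r = (1/2)^2 = 1/4).
Hamilton's rule: n·r·B > C  ⇒  n > C/(r·B) = 0.0576/(0.25·0.0855) = 2.695.
The smallest integer exceeding 2.695 is 3.

3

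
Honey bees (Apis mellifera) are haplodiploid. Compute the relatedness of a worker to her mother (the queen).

0.5

One meiotic link between diploid queen and diploid daughter: r = 1/2.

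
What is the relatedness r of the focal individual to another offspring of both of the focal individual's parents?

0.5

Each parent–offspring link contributes a factor of 1/2, and independent paths through distinct common ancestors add.
Full sibs share both parents — two paths of length 2: r = 2·(1/2)^2 = 1/2.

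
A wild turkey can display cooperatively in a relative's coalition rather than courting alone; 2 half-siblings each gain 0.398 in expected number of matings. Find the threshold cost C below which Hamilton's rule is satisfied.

r to a half-sibling = 0.25 (half-sibs share one parent — one path of length 2: r = (1/2)^2 = 1/4).
Hamilton's rule: n·r·B > C, so the trait is favored while C < n·r·B = 2·0.25·0.398 = 0.199.

0.199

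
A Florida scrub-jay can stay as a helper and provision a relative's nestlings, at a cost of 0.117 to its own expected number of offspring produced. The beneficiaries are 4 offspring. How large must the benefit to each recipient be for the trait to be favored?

0.0585

r to an offspring = 1/2 (one parent–offspring link: r = (1/2)^1 = 1/2).
Hamilton's rule with n recipients of equal r: n·r·B > C, so B > C/(n·r) = 0.117/(4·0.5) = 0.0585.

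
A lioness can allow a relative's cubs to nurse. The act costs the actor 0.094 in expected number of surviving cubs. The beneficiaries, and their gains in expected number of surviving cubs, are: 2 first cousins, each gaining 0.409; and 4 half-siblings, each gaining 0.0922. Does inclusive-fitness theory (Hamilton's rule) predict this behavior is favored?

Hamilton's rule: the trait is favored when the sum of r·B over every recipient exceeds the actor's cost C.
r to a first cousin = 0.125 (first cousins share one grandparent pair — two paths of length 4: r = 2·(1/2)^4 = 1/8).
r to a half-sibling = 0.25 (half-sibs share one parent — one path of length 2: r = (1/2)^2 = 1/4).
Summing one r·B term per recipient: 2·0.125·0.409 + 4·0.25·0.0922 = 0.19445.
0.19445 > 0.094: the indirect benefit exceeds the cost.

Yes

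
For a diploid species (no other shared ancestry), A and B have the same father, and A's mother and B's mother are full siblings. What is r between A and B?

Independent pedigree routes through distinct common ancestors add.
A and B are related in two ways: half-sibs through their shared father (r = 1/4) and first cousins through their mothers (r = 1/8).
r = 1/4 + 1/8 = 0.375.

0.375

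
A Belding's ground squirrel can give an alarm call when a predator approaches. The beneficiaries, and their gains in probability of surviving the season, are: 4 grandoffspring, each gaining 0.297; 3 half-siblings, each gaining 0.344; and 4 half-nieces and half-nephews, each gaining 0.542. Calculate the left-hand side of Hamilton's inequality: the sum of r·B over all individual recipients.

r to a grandoffspring = 1/4 (two parent–offspring links: r = (1/2)^2 = 1/4).
r to a half-sibling = 1/4 (half-sibs share one parent — one path of length 2: r = (1/2)^2 = 1/4).
r to a half-niece or half-nephew = 0.125 (half-aunt/uncle↔niece/nephew: one path of length 3: r = (1/2)^3 = 1/8).
Summing one r·B term per recipient: 4·0.25·0.297 + 3·0.25·0.344 + 4·0.125·0.542 = 0.826.

0.826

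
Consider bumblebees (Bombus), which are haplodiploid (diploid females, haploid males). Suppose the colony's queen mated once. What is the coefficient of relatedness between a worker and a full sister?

Haplodiploid full sisters inherit their father's entire haploid genome identically (contributing 1/2) and on average half of their mother's contribution (1/2 · 1/2 = 1/4); r = 1/2 + 1/4 = 3/4.

0.75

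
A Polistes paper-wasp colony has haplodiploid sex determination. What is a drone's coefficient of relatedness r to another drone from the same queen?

Haploid brothers each carry a random half of the queen's diploid genome, so on average they share half: r = 1/2.

0.5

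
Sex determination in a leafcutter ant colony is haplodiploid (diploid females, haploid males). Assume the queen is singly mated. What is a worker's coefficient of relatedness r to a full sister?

0.75

Haplodiploid full sisters inherit their father's entire haploid genome identically (contributing 1/2) and on average half of their mother's contribution (1/2 · 1/2 = 1/4); r = 1/2 + 1/4 = 3/4.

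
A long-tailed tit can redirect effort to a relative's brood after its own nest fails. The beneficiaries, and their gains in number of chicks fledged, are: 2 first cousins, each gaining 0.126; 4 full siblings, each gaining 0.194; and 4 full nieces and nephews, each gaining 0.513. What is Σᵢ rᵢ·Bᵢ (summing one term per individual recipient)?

0.9325

r to a first cousin = 1/8 (first cousins share one grandparent pair — two paths of length 4: r = 2·(1/2)^4 = 1/8).
r to a full sibling = 1/2 (full sibs share both parents — two paths of length 2: r = 2·(1/2)^2 = 1/2).
r to a full niece or nephew = 1/4 (full aunt/uncle↔niece/nephew: two paths of length 3 through the shared grandparent pair: r = 2·(1/2)^3 = 1/4).
Summing one r·B term per recipient: 2·0.125·0.126 + 4·0.5·0.194 + 4·0.25·0.513 = 0.9325.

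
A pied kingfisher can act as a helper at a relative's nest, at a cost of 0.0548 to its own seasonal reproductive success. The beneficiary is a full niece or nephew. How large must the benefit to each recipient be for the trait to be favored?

0.2192

r to a full niece or nephew = 1/4 (full aunt/uncle↔niece/nephew: two paths of length 3 through the shared grandparent pair: r = 2·(1/2)^3 = 1/4).
Hamilton's rule with n recipients of equal r: n·r·B > C, so B > C/(n·r) = 0.0548/(1·0.25) = 0.2192.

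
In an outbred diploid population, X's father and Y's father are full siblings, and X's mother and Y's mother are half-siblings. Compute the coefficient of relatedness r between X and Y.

With two independent routes of shared ancestry, r is the sum of the two contributions.
X and Y are related in two ways: first cousins through their fathers (r = 1/8) and half first cousins through their mothers (r = 1/16).
r = 1/8 + 1/16 = 0.1875.

0.1875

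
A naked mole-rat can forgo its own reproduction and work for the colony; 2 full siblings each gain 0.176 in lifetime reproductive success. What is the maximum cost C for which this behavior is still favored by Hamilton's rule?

0.176

r to a full sibling = 0.5 (full sibs share both parents — two paths of length 2: r = 2·(1/2)^2 = 1/2).
Hamilton's rule: n·r·B > C, so the trait is favored while C < n·r·B = 2·0.5·0.176 = 0.176.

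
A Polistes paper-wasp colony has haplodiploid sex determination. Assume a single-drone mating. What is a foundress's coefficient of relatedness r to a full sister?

Haplodiploid full sisters inherit their father's entire haploid genome identically (contributing 1/2) and on average half of their mother's contribution (1/2 · 1/2 = 1/4); r = 1/2 + 1/4 = 3/4.

0.75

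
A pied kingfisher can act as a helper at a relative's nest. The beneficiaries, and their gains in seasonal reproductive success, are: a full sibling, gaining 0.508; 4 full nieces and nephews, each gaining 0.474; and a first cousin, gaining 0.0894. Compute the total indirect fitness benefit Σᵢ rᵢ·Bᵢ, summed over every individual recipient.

0.739175

r to a full sibling = 1/2 (full sibs share both parents — two paths of length 2: r = 2·(1/2)^2 = 1/2).
r to a full niece or nephew = 0.25 (full aunt/uncle↔niece/nephew: two paths of length 3 through the shared grandparent pair: r = 2·(1/2)^3 = 1/4).
r to a first cousin = 0.125 (first cousins share one grandparent pair — two paths of length 4: r = 2·(1/2)^4 = 1/8).
Summing one r·B term per recipient: 1·0.5·0.508 + 4·0.25·0.474 + 1·0.125·0.0894 = 0.739175.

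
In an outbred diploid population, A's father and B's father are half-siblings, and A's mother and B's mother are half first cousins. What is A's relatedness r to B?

With two independent routes of shared ancestry, r is the sum of the two contributions.
A and B are related in two ways: half first cousins through their fathers (r = 1/16) and half second cousins through their mothers (r = 1/64).
r = 1/16 + 1/64 = 5/64 = 0.078125.

0.078125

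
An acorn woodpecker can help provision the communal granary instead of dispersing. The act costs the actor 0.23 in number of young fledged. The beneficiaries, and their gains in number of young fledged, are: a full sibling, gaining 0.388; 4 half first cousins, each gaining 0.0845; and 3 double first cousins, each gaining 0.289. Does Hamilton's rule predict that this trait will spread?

Hamilton's rule: the trait is favored when the sum of r·B over every recipient exceeds the actor's cost C.
r to a full sibling = 1/2 (full sibs share both parents — two paths of length 2: r = 2·(1/2)^2 = 1/2).
r to a half first cousin = 1/16 (half first cousins share one grandparent — one path of length 4: r = (1/2)^4 = 1/16).
r to a double first cousin = 1/4 (double first cousins share both grandparent pairs — four paths of length 4: r = 4·(1/2)^4 = 1/4).
Summing one r·B term per recipient: 1·0.5·0.388 + 4·0.0625·0.0845 + 3·0.25·0.289 = 0.431875.
0.431875 > 0.23: the indirect benefit exceeds the cost.

Yes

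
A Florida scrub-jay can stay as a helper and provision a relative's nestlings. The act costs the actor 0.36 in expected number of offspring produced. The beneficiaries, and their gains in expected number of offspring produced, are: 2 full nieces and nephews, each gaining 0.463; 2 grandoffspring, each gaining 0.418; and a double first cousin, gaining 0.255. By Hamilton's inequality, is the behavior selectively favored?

Hamilton's rule: the trait is favored when the sum of r·B over every recipient exceeds the actor's cost C.
r to a full niece or nephew = 0.25 (full aunt/uncle↔niece/nephew: two paths of length 3 through the shared grandparent pair: r = 2·(1/2)^3 = 1/4).
r to a grandoffspring = 1/4 (two parent–offspring links: r = (1/2)^2 = 1/4).
r to a double first cousin = 0.25 (double first cousins share both grandparent pairs — four paths of length 4: r = 4·(1/2)^4 = 1/4).
Summing one r·B term per recipient: 2·0.25·0.463 + 2·0.25·0.418 + 1·0.25·0.255 = 0.50425.
0.50425 > 0.36: the indirect benefit exceeds the cost.

Yes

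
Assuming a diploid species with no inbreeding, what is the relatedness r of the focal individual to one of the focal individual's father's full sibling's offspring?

Each parent–offspring link contributes a factor of 1/2, and independent paths through distinct common ancestors add.
First cousins share one grandparent pair — two paths of length 4: r = 2·(1/2)^4 = 1/8.

0.125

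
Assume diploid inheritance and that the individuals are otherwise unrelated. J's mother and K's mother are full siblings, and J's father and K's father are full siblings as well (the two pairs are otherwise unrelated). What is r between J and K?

With two independent routes of shared ancestry, r is the sum of the two contributions.
J and K are related in two ways: first cousins through their mothers (r = 1/8) and first cousins through their fathers (r = 1/8) — i.e. double first cousins.
r = 1/8 + 1/8 = 1/4 = 0.25.

0.25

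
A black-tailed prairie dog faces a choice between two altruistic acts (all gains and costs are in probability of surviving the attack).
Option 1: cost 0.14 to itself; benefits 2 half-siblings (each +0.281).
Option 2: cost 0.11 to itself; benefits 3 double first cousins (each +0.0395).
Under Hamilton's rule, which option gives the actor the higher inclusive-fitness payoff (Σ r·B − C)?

Option 1: r to a half-sibling = 0.25.
Option 1: Σ r·B − C = (2·0.25·0.281) − 0.14 = 0.0005.
Option 2: r to a double first cousin = 0.25.
Option 2: Σ r·B − C = (3·0.25·0.0395) − 0.11 = -0.080375.
Option 1 has the higher net inclusive-fitness payoff.

Option 1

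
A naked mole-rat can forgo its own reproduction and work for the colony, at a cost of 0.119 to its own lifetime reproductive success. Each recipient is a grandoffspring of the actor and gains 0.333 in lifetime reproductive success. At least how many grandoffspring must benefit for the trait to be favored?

r to a grandoffspring = 0.25 (two parent–offspring links: r = (1/2)^2 = 1/4).
Hamilton's rule: n·r·B > C  ⇒  n > C/(r·B) = 0.119/(0.25·0.333) = 1.429.
The smallest integer exceeding 1.429 is 2.

2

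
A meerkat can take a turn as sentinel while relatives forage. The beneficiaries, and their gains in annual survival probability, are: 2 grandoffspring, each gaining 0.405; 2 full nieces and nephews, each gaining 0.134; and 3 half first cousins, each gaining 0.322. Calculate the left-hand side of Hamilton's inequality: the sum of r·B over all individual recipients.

0.329875

r to a grandoffspring = 0.25 (two parent–offspring links: r = (1/2)^2 = 1/4).
r to a full niece or nephew = 1/4 (full aunt/uncle↔niece/nephew: two paths of length 3 through the shared grandparent pair: r = 2·(1/2)^3 = 1/4).
r to a half first cousin = 1/16 (half first cousins share one grandparent — one path of length 4: r = (1/2)^4 = 1/16).
Summing one r·B term per recipient: 2·0.25·0.405 + 2·0.25·0.134 + 3·0.0625·0.322 = 0.329875.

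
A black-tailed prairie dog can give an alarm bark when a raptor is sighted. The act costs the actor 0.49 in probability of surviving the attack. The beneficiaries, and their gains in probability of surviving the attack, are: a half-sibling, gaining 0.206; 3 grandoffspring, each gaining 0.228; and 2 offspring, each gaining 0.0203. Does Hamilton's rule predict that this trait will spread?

No

Hamilton's rule: the trait is favored when the sum of r·B over every recipient exceeds the actor's cost C.
r to a half-sibling = 1/4 (half-sibs share one parent — one path of length 2: r = (1/2)^2 = 1/4).
r to a grandoffspring = 1/4 (two parent–offspring links: r = (1/2)^2 = 1/4).
r to an offspring = 1/2 (one parent–offspring link: r = (1/2)^1 = 1/2).
Summing one r·B term per recipient: 1·0.25·0.206 + 3·0.25·0.228 + 2·0.5·0.0203 = 0.2428.
0.2428 < 0.49: the indirect benefit is less than the cost.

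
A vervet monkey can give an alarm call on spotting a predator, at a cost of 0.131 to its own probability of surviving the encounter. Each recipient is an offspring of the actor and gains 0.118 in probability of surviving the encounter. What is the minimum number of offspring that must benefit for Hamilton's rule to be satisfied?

3

r to an offspring = 0.5 (one parent–offspring link: r = (1/2)^1 = 1/2).
Hamilton's rule: n·r·B > C  ⇒  n > C/(r·B) = 0.131/(0.5·0.118) = 2.22.
The smallest integer exceeding 2.22 is 3.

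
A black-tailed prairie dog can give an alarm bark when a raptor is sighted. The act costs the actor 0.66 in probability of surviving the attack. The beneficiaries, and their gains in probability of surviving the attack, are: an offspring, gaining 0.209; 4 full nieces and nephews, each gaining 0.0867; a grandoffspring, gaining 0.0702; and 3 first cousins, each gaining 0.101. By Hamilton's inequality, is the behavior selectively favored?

No

Hamilton's rule: the trait is favored when the sum of r·B over every recipient exceeds the actor's cost C.
r to an offspring = 0.5 (one parent–offspring link: r = (1/2)^1 = 1/2).
r to a full niece or nephew = 1/4 (full aunt/uncle↔niece/nephew: two paths of length 3 through the shared grandparent pair: r = 2·(1/2)^3 = 1/4).
r to a grandoffspring = 1/4 (two parent–offspring links: r = (1/2)^2 = 1/4).
r to a first cousin = 0.125 (first cousins share one grandparent pair — two paths of length 4: r = 2·(1/2)^4 = 1/8).
Summing one r·B term per recipient: 1·0.5·0.209 + 4·0.25·0.0867 + 1·0.25·0.0702 + 3·0.125·0.101 = 0.246625.
0.246625 < 0.66: the indirect benefit is less than the cost.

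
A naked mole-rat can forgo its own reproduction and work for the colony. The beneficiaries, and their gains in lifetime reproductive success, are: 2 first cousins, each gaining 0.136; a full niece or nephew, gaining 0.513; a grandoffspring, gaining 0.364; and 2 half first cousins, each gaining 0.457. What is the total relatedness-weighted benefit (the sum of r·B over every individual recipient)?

0.310375

r to a first cousin = 1/8 (first cousins share one grandparent pair — two paths of length 4: r = 2·(1/2)^4 = 1/8).
r to a full niece or nephew = 1/4 (full aunt/uncle↔niece/nephew: two paths of length 3 through the shared grandparent pair: r = 2·(1/2)^3 = 1/4).
r to a grandoffspring = 0.25 (two parent–offspring links: r = (1/2)^2 = 1/4).
r to a half first cousin = 0.0625 (half first cousins share one grandparent — one path of length 4: r = (1/2)^4 = 1/16).
Summing one r·B term per recipient: 2·0.125·0.136 + 1·0.25·0.513 + 1·0.25·0.364 + 2·0.0625·0.457 = 0.310375.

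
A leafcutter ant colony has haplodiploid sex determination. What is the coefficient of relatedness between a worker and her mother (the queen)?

0.5

One meiotic link between diploid queen and diploid daughter: r = 1/2.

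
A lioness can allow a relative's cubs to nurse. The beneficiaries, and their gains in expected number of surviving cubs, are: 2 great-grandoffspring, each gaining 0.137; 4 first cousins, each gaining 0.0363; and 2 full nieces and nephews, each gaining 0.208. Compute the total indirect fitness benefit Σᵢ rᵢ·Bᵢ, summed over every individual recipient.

0.1564

r to a great-grandoffspring = 0.125 (three parent–offspring links: r = (1/2)^3 = 1/8).
r to a first cousin = 1/8 (first cousins share one grandparent pair — two paths of length 4: r = 2·(1/2)^4 = 1/8).
r to a full niece or nephew = 1/4 (full aunt/uncle↔niece/nephew: two paths of length 3 through the shared grandparent pair: r = 2·(1/2)^3 = 1/4).
Summing one r·B term per recipient: 2·0.125·0.137 + 4·0.125·0.0363 + 2·0.25·0.208 = 0.1564.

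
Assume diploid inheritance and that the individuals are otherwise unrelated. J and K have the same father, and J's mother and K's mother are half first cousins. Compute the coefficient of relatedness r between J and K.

With two independent routes of shared ancestry, r is the sum of the two contributions.
J and K are related in two ways: half-sibs through their shared father (r = 1/4) and half second cousins through their mothers (r = 1/64).
r = 1/4 + 1/64 = 0.265625.

0.265625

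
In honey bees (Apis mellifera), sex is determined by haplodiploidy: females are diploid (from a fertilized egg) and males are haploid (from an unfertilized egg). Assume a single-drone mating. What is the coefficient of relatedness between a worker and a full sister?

0.75

Haplodiploid full sisters inherit their father's entire haploid genome identically (contributing 1/2) and on average half of their mother's contribution (1/2 · 1/2 = 1/4); r = 1/2 + 1/4 = 3/4.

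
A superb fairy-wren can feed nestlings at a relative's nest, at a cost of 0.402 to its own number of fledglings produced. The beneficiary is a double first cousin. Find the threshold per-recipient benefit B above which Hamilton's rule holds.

1.608

r to a double first cousin = 1/4 (double first cousins share both grandparent pairs — four paths of length 4: r = 4·(1/2)^4 = 1/4).
Hamilton's rule with n recipients of equal r: n·r·B > C, so B > C/(n·r) = 0.402/(1·0.25) = 1.608.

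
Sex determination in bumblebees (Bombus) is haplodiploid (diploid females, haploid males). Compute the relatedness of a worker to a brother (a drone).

Her haploid brother carries none of their father's genes and a random half of their mother's genome; that half matches the maternal half of her own genome with probability 1/2: r = 1/2 · 1/2 = 1/4.

0.25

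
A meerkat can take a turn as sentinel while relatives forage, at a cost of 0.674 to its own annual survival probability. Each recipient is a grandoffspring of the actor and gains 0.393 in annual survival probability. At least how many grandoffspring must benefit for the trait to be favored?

7

r to a grandoffspring = 0.25 (two parent–offspring links: r = (1/2)^2 = 1/4).
Hamilton's rule: n·r·B > C  ⇒  n > C/(r·B) = 0.674/(0.25·0.393) = 6.86.
The smallest integer exceeding 6.86 is 7.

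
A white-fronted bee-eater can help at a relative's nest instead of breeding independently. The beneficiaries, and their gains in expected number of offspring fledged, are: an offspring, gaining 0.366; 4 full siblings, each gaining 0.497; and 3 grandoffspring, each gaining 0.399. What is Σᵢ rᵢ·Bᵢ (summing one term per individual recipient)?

1.47625

r to an offspring = 0.5 (one parent–offspring link: r = (1/2)^1 = 1/2).
r to a full sibling = 1/2 (full sibs share both parents — two paths of length 2: r = 2·(1/2)^2 = 1/2).
r to a grandoffspring = 1/4 (two parent–offspring links: r = (1/2)^2 = 1/4).
Summing one r·B term per recipient: 1·0.5·0.366 + 4·0.5·0.497 + 3·0.25·0.399 = 1.47625.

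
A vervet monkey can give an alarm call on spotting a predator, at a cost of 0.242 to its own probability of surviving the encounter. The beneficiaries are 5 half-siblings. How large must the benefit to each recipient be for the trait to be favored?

0.1936

r to a half-sibling = 0.25 (half-sibs share one parent — one path of length 2: r = (1/2)^2 = 1/4).
Hamilton's rule with n recipients of equal r: n·r·B > C, so B > C/(n·r) = 0.242/(5·0.25) = 0.1936.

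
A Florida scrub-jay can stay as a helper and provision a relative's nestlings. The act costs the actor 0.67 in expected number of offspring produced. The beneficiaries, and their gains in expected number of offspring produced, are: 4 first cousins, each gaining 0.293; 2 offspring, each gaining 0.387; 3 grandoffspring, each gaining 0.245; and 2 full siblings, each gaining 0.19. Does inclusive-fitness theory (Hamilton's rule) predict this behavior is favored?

Yes

Hamilton's rule: the trait is favored when the sum of r·B over every recipient exceeds the actor's cost C.
r to a first cousin = 1/8 (first cousins share one grandparent pair — two paths of length 4: r = 2·(1/2)^4 = 1/8).
r to an offspring = 1/2 (one parent–offspring link: r = (1/2)^1 = 1/2).
r to a grandoffspring = 0.25 (two parent–offspring links: r = (1/2)^2 = 1/4).
r to a full sibling = 1/2 (full sibs share both parents — two paths of length 2: r = 2·(1/2)^2 = 1/2).
Summing one r·B term per recipient: 4·0.125·0.293 + 2·0.5·0.387 + 3·0.25·0.245 + 2·0.5·0.19 = 0.90725.
0.90725 > 0.67: the indirect benefit exceeds the cost.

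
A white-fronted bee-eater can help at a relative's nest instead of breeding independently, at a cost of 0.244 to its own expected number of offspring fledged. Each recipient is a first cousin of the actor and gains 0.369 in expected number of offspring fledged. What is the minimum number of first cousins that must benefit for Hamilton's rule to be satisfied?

6

r to a first cousin = 1/8 (first cousins share one grandparent pair — two paths of length 4: r = 2·(1/2)^4 = 1/8).
Hamilton's rule: n·r·B > C  ⇒  n > C/(r·B) = 0.244/(0.125·0.369) = 5.29.
The smallest integer exceeding 5.29 is 6.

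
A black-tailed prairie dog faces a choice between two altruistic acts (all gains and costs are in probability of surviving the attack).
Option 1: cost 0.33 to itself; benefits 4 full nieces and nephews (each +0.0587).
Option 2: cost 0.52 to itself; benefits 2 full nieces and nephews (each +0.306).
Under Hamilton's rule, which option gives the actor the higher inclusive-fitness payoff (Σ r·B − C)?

Option 1

Option 1: r to a full niece or nephew = 0.25.
Option 1: Σ r·B − C = (4·0.25·0.0587) − 0.33 = -0.2713.
Option 2: r to a full niece or nephew = 0.25.
Option 2: Σ r·B − C = (2·0.25·0.306) − 0.52 = -0.367.
Option 1 has the higher net inclusive-fitness payoff.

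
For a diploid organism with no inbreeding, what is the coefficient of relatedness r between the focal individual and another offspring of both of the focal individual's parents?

Each parent–offspring link contributes a factor of 1/2, and independent paths through distinct common ancestors add.
Full sibs share both parents — two paths of length 2: r = 2·(1/2)^2 = 1/2.

0.5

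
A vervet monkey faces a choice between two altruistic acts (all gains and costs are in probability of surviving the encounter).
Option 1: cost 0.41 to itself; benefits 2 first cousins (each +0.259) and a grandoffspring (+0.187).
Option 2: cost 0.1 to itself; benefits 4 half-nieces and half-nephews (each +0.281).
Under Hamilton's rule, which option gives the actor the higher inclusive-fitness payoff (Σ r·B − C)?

Option 2

Option 1: r to a first cousin = 0.125.
Option 1: r to a grandoffspring = 0.25.
Option 1: Σ r·B − C = (2·0.125·0.259 + 1·0.25·0.187) − 0.41 = -0.2985.
Option 2: r to a half-niece or half-nephew = 0.125.
Option 2: Σ r·B − C = (4·0.125·0.281) − 0.1 = 0.0405.
Option 2 has the higher net inclusive-fitness payoff.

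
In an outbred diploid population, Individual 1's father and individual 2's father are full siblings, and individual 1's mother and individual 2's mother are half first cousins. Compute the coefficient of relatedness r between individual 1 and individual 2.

0.140625

Relatedness sums over independent paths through distinct common ancestors.
Individual 1 and individual 2 are related in two ways: first cousins through their fathers (r = 1/8) and half second cousins through their mothers (r = 1/64).
r = 1/8 + 1/64 = 9/64 = 0.140625.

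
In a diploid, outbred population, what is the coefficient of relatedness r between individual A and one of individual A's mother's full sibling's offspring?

Each parent–offspring link contributes a factor of 1/2, and independent paths through distinct common ancestors add.
First cousins share one grandparent pair — two paths of length 4: r = 2·(1/2)^4 = 1/8.

0.125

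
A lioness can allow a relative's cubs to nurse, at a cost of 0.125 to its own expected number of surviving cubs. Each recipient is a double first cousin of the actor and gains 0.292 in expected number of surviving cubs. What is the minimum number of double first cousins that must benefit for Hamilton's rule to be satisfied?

2

r to a double first cousin = 0.25 (double first cousins share both grandparent pairs — four paths of length 4: r = 4·(1/2)^4 = 1/4).
Hamilton's rule: n·r·B > C  ⇒  n > C/(r·B) = 0.125/(0.25·0.292) = 1.712.
The smallest integer exceeding 1.712 is 2.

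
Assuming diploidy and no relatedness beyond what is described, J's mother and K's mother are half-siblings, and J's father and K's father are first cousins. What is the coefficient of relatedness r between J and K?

0.09375

With two independent routes of shared ancestry, r is the sum of the two contributions.
J and K are related in two ways: half first cousins through their mothers (r = 1/16) and second cousins through their fathers (r = 1/32).
r = 1/16 + 1/32 = 3/32 = 0.09375.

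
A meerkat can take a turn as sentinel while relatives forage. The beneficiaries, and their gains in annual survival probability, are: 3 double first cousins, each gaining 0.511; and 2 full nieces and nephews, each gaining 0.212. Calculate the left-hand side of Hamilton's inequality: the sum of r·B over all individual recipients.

r to a double first cousin = 1/4 (double first cousins share both grandparent pairs — four paths of length 4: r = 4·(1/2)^4 = 1/4).
r to a full niece or nephew = 0.25 (full aunt/uncle↔niece/nephew: two paths of length 3 through the shared grandparent pair: r = 2·(1/2)^3 = 1/4).
Summing one r·B term per recipient: 3·0.25·0.511 + 2·0.25·0.212 = 0.48925.

0.48925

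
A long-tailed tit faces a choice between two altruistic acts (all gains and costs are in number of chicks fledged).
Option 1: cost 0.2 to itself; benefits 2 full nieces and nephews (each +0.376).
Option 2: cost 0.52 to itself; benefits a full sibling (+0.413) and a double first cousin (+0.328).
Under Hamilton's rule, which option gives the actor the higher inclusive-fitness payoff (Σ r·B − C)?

Option 1

Option 1: r to a full niece or nephew = 0.25.
Option 1: Σ r·B − C = (2·0.25·0.376) − 0.2 = -0.012.
Option 2: r to a full sibling = 0.5.
Option 2: r to a double first cousin = 0.25.
Option 2: Σ r·B − C = (1·0.5·0.413 + 1·0.25·0.328) − 0.52 = -0.2315.
Option 1 has the higher net inclusive-fitness payoff.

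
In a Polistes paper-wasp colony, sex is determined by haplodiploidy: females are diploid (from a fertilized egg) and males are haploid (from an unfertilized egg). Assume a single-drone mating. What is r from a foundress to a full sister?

0.75

Haplodiploid full sisters inherit their father's entire haploid genome identically (contributing 1/2) and on average half of their mother's contribution (1/2 · 1/2 = 1/4); r = 1/2 + 1/4 = 3/4.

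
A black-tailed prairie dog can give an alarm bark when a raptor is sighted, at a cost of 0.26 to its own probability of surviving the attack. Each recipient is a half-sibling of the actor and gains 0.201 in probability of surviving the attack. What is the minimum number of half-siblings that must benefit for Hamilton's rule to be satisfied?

r to a half-sibling = 1/4 (half-sibs share one parent — one path of length 2: r = (1/2)^2 = 1/4).
Hamilton's rule: n·r·B > C  ⇒  n > C/(r·B) = 0.26/(0.25·0.201) = 5.174.
The smallest integer exceeding 5.174 is 6.

6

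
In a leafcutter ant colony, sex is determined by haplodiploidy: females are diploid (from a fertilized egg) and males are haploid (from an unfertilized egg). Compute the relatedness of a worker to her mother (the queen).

One meiotic link between diploid queen and diploid daughter: r = 1/2.

0.5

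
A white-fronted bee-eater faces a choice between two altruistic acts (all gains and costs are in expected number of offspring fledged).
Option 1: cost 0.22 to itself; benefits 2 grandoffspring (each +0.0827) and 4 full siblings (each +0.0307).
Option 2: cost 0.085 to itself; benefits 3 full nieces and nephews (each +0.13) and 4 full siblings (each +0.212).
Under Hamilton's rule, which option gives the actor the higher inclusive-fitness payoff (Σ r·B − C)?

Option 1: r to a grandoffspring = 0.25.
Option 1: r to a full sibling = 0.5.
Option 1: Σ r·B − C = (2·0.25·0.0827 + 4·0.5·0.0307) − 0.22 = -0.11725.
Option 2: r to a full niece or nephew = 0.25.
Option 2: r to a full sibling = 0.5.
Option 2: Σ r·B − C = (3·0.25·0.13 + 4·0.5·0.212) − 0.085 = 0.4365.
Option 2 has the higher net inclusive-fitness payoff.

Option 2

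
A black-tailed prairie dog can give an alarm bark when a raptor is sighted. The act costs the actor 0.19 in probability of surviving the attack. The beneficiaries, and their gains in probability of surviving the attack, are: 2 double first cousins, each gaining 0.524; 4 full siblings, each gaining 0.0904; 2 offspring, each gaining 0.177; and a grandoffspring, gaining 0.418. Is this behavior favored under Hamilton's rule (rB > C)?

Yes

Hamilton's rule: the trait is favored when the sum of r·B over every recipient exceeds the actor's cost C.
r to a double first cousin = 1/4 (double first cousins share both grandparent pairs — four paths of length 4: r = 4·(1/2)^4 = 1/4).
r to a full sibling = 1/2 (full sibs share both parents — two paths of length 2: r = 2·(1/2)^2 = 1/2).
r to an offspring = 0.5 (one parent–offspring link: r = (1/2)^1 = 1/2).
r to a grandoffspring = 1/4 (two parent–offspring links: r = (1/2)^2 = 1/4).
Summing one r·B term per recipient: 2·0.25·0.524 + 4·0.5·0.0904 + 2·0.5·0.177 + 1·0.25·0.418 = 0.7243.
0.7243 > 0.19: the indirect benefit exceeds the cost.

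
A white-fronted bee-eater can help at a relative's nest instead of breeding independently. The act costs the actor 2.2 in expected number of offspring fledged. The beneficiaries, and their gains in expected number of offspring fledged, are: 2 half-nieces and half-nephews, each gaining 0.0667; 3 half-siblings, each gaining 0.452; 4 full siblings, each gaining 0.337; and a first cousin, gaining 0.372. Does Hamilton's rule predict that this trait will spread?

No

Hamilton's rule: the trait is favored when the sum of r·B over every recipient exceeds the actor's cost C.
r to a half-niece or half-nephew = 0.125 (half-aunt/uncle↔niece/nephew: one path of length 3: r = (1/2)^3 = 1/8).
r to a half-sibling = 1/4 (half-sibs share one parent — one path of length 2: r = (1/2)^2 = 1/4).
r to a full sibling = 1/2 (full sibs share both parents — two paths of length 2: r = 2·(1/2)^2 = 1/2).
r to a first cousin = 1/8 (first cousins share one grandparent pair — two paths of length 4: r = 2·(1/2)^4 = 1/8).
Summing one r·B term per recipient: 2·0.125·0.0667 + 3·0.25·0.452 + 4·0.5·0.337 + 1·0.125·0.372 = 1.076175.
1.076175 < 2.2: the indirect benefit is less than the cost.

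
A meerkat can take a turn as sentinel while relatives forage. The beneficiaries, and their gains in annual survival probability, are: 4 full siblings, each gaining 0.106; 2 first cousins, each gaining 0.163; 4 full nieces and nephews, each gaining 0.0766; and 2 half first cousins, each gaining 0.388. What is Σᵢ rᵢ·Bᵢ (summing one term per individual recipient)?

r to a full sibling = 0.5 (full sibs share both parents — two paths of length 2: r = 2·(1/2)^2 = 1/2).
r to a first cousin = 0.125 (first cousins share one grandparent pair — two paths of length 4: r = 2·(1/2)^4 = 1/8).
r to a full niece or nephew = 0.25 (full aunt/uncle↔niece/nephew: two paths of length 3 through the shared grandparent pair: r = 2·(1/2)^3 = 1/4).
r to a half first cousin = 0.0625 (half first cousins share one grandparent — one path of length 4: r = (1/2)^4 = 1/16).
Summing one r·B term per recipient: 4·0.5·0.106 + 2·0.125·0.163 + 4·0.25·0.0766 + 2·0.0625·0.388 = 0.37785.

0.37785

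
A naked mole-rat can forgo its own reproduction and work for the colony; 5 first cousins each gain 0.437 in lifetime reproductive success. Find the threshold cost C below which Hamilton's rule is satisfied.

0.273125

r to a first cousin = 0.125 (first cousins share one grandparent pair — two paths of length 4: r = 2·(1/2)^4 = 1/8).
Hamilton's rule: n·r·B > C, so the trait is favored while C < n·r·B = 5·0.125·0.437 = 0.273125.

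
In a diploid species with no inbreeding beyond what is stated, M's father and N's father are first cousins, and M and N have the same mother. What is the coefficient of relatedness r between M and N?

With two independent routes of shared ancestry, r is the sum of the two contributions.
M and N are related in two ways: second cousins through their fathers (r = 1/32) and half-sibs through their shared mother (r = 1/4).
r = 1/32 + 1/4 = 9/32 = 0.28125.

0.28125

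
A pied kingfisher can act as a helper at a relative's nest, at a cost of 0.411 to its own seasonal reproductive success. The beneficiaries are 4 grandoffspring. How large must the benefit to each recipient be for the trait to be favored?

r to a grandoffspring = 0.25 (two parent–offspring links: r = (1/2)^2 = 1/4).
Hamilton's rule with n recipients of equal r: n·r·B > C, so B > C/(n·r) = 0.411/(4·0.25) = 0.411.

0.411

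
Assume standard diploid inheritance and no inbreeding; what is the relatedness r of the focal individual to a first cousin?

Each parent–offspring link contributes a factor of 1/2, and independent paths through distinct common ancestors add.
First cousins share one grandparent pair — two paths of length 4: r = 2·(1/2)^4 = 1/8.

0.125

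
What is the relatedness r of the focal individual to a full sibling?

0.5

Full sibs share both parents — two paths of length 2: r = 2·(1/2)^2 = 1/2.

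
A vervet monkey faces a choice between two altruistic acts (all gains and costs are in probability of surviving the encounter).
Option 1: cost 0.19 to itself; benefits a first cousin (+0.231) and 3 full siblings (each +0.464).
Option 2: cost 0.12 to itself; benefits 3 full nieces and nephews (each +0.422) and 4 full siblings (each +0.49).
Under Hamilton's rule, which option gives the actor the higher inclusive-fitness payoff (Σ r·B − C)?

Option 2

Option 1: r to a first cousin = 0.125.
Option 1: r to a full sibling = 0.5.
Option 1: Σ r·B − C = (1·0.125·0.231 + 3·0.5·0.464) − 0.19 = 0.534875.
Option 2: r to a full niece or nephew = 0.25.
Option 2: r to a full sibling = 0.5.
Option 2: Σ r·B − C = (3·0.25·0.422 + 4·0.5·0.49) − 0.12 = 1.1765.
Option 2 has the higher net inclusive-fitness payoff.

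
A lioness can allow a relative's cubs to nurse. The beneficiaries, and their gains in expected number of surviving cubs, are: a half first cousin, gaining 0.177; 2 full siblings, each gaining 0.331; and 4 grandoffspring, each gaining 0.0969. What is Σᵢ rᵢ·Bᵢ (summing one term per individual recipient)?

r to a half first cousin = 1/16 (half first cousins share one grandparent — one path of length 4: r = (1/2)^4 = 1/16).
r to a full sibling = 0.5 (full sibs share both parents — two paths of length 2: r = 2·(1/2)^2 = 1/2).
r to a grandoffspring = 0.25 (two parent–offspring links: r = (1/2)^2 = 1/4).
Summing one r·B term per recipient: 1·0.0625·0.177 + 2·0.5·0.331 + 4·0.25·0.0969 = 0.4389625.

0.4389625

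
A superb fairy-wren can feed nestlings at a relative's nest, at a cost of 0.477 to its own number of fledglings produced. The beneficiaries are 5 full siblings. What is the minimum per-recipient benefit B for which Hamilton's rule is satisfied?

r to a full sibling = 0.5 (full sibs share both parents — two paths of length 2: r = 2·(1/2)^2 = 1/2).
Hamilton's rule with n recipients of equal r: n·r·B > C, so B > C/(n·r) = 0.477/(5·0.5) = 0.1908.

0.1908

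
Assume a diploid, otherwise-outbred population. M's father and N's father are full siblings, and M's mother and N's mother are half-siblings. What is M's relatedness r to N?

Independent pedigree routes through distinct common ancestors add.
M and N are related in two ways: first cousins through their fathers (r = 1/8) and half first cousins through their mothers (r = 1/16).
r = 1/8 + 1/16 = 3/16 = 0.1875.

0.1875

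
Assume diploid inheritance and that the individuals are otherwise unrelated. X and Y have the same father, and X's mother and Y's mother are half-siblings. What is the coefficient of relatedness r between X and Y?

0.3125

Independent pedigree routes through distinct common ancestors add.
X and Y are related in two ways: half-sibs through their shared father (r = 1/4) and half first cousins through their mothers (r = 1/16).
r = 1/4 + 1/16 = 5/16 = 0.3125.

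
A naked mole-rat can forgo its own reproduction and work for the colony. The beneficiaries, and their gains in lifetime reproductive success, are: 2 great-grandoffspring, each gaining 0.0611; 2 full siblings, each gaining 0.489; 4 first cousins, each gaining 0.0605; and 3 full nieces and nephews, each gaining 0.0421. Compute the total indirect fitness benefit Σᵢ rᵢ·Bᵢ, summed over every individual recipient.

r to a great-grandoffspring = 0.125 (three parent–offspring links: r = (1/2)^3 = 1/8).
r to a full sibling = 1/2 (full sibs share both parents — two paths of length 2: r = 2·(1/2)^2 = 1/2).
r to a first cousin = 1/8 (first cousins share one grandparent pair — two paths of length 4: r = 2·(1/2)^4 = 1/8).
r to a full niece or nephew = 0.25 (full aunt/uncle↔niece/nephew: two paths of length 3 through the shared grandparent pair: r = 2·(1/2)^3 = 1/4).
Summing one r·B term per recipient: 2·0.125·0.0611 + 2·0.5·0.489 + 4·0.125·0.0605 + 3·0.25·0.0421 = 0.5661.

0.5661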